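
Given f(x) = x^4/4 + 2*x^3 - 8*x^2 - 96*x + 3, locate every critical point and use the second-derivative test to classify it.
f'(x) = x^3 + 6*x^2 - 16*x - 96

Solve f'(x) = 0:
  Factor: x^3 + 6*x^2 - 16*x - 96 = (x - 4)*(x + 4)*(x + 6) = 0.
  ⇒ x = -6, -4, 4

f''(x) = 3*x^2 + 12*x - 16
Second-derivative test at each critical point:
  f''(-6) = 20 > 0 → local minimum
  f''(-4) = -16 < 0 → local maximum
  f''(4) = 80 > 0 → local minimum

Critical points: x = -6 (local minimum); x = -4 (local maximum); x = 4 (local minimum)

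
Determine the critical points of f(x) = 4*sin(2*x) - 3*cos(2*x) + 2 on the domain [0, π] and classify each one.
f'(x) = 6*sin(2*x) + 8*cos(2*x)

Solve f'(x) = 0 on [0, π]:
  f'(x) = 0 ⇔ 4*cos(2*x) = -3*sin(2*x) ⇔ tan(2*x) = -4/3, i.e. 2*x = arctan(-4/3) + nπ; keep the solutions lying in [0, π].
  ⇒ x = -atan(4/3)/2 + pi/2 ≈ 1.1071, pi - atan(4/3)/2 ≈ 2.6779

f''(x) = -16*sin(2*x) + 12*cos(2*x)
Second-derivative test at each critical point:
  f''(1.1071) = -20 < 0 → local maximum
  f''(2.6779) = 20 > 0 → local minimum

Critical points: x = -atan(4/3)/2 + pi/2 ≈ 1.1071 (local maximum); x = pi - atan(4/3)/2 ≈ 2.6779 (local minimum)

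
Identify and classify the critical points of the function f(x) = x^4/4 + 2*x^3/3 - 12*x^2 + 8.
f'(x) = x*(x^2 + 2*x - 24)

Solve f'(x) = 0:
  Factor: x^3 + 2*x^2 - 24*x = x*(x - 4)*(x + 6) = 0.
  ⇒ x = -6, 0, 4

f''(x) = 3*x^2 + 4*x - 24
Second-derivative test at each critical point:
  f''(-6) = 60 > 0 → local minimum
  f''(0) = -24 < 0 → local maximum
  f''(4) = 40 > 0 → local minimum

Critical points: x = -6 (local minimum); x = 0 (local maximum); x = 4 (local minimum)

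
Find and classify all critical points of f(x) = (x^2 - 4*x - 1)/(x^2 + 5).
f'(x) = 4*(x^2 + 3*x - 5)/(x^4 + 10*x^2 + 25)

Solve f'(x) = 0:
  f'(x) = 4*(x^2 + 3*x - 5)/(x^2 + 5)^2; the denominator is positive wherever f is defined, so f'(x) = 0 ⇔ 4*x^2 + 12*x - 20 = 0.
  Factor: 4*x^2 + 12*x - 20 = 4*(x^2 + 3*x - 5); x^2 + 3*x - 5 = 0 has no rational roots; quadratic formula: x = (-3 ± √29)/2.
  ⇒ x = -sqrt(29)/2 - 3/2 ≈ -4.1926, -3/2 + sqrt(29)/2 ≈ 1.1926

f''(x) = 4*(-2*x^3 - 9*x^2 + 30*x + 15)/(x^6 + 15*x^4 + 75*x^2 + 125)
Second-derivative test at each critical point:
  f''(-4.1926) = -0.0423 < 0 → local maximum
  f''(1.1926) = 0.5223 > 0 → local minimum

Critical points: x = -sqrt(29)/2 - 3/2 ≈ -4.1926 (local maximum); x = -3/2 + sqrt(29)/2 ≈ 1.1926 (local minimum)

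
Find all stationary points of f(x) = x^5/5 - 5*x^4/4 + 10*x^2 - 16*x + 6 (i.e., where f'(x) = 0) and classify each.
f'(x) = x^4 - 5*x^3 + 20*x - 16

Solve f'(x) = 0:
  Factor: x^4 - 5*x^3 + 20*x - 16 = (x - 4)*(x - 2)*(x - 1)*(x + 2) = 0.
  ⇒ x = -2, 1, 2, 4

f''(x) = 4*x^3 - 15*x^2 + 20
Second-derivative test at each critical point:
  f''(-2) = -72 < 0 → local maximum
  f''(1) = 9 > 0 → local minimum
  f''(2) = -8 < 0 → local maximum
  f''(4) = 36 > 0 → local minimum

Critical points: x = -2 (local maximum); x = 1 (local minimum); x = 2 (local maximum); x = 4 (local minimum)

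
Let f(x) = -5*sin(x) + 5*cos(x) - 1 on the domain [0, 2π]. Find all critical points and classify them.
f'(x) = -5*sqrt(2)*sin(x + pi/4)

Solve f'(x) = 0 on [0, 2π]:
  f'(x) = 0 ⇔ -5*cos(x) = 5*sin(x) ⇔ tan(x) = -1, i.e. x = arctan(-1) + nπ; keep the solutions lying in [0, 2π].
  ⇒ x = 3*pi/4 ≈ 2.3562, 7*pi/4 ≈ 5.4978

f''(x) = -5*sqrt(2)*cos(x + pi/4)
Second-derivative test at each critical point:
  f''(2.3562) = 7.0711 > 0 → local minimum
  f''(5.4978) = -7.0711 < 0 → local maximum

Critical points: x = 3*pi/4 ≈ 2.3562 (local minimum); x = 7*pi/4 ≈ 5.4978 (local maximum)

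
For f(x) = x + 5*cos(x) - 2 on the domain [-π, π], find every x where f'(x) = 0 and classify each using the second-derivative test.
f'(x) = 1 - 5*sin(x)

Solve f'(x) = 0 on [-π, π]:
  f'(x) = 0 ⇔ sin(x) = 1/5, i.e. x = arcsin(1/5) + 2nπ or x = π − arcsin(1/5) + 2nπ; keep the solutions lying in [-π, π].
  ⇒ x = asin(1/5) ≈ 0.2014, pi - asin(1/5) ≈ 2.9402

f''(x) = -5*cos(x)
Second-derivative test at each critical point:
  f''(0.2014) = -4.8990 < 0 → local maximum
  f''(2.9402) = 4.8990 > 0 → local minimum

Critical points: x = asin(1/5) ≈ 0.2014 (local maximum); x = pi - asin(1/5) ≈ 2.9402 (local minimum)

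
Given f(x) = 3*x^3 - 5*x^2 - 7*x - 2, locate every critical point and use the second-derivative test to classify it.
f'(x) = 9*x^2 - 10*x - 7

Solve f'(x) = 0:
  9*x^2 - 10*x - 7 = 0 has no rational roots; quadratic formula: x = (10 ± √352)/18.
  ⇒ x = 5/9 - 2*sqrt(22)/9 ≈ -0.4868, 5/9 + 2*sqrt(22)/9 ≈ 1.5979

f''(x) = 18*x - 10
Second-derivative test at each critical point:
  f''(-0.4868) = -18.7617 < 0 → local maximum
  f''(1.5979) = 18.7617 > 0 → local minimum

Critical points: x = 5/9 - 2*sqrt(22)/9 ≈ -0.4868 (local maximum); x = 5/9 + 2*sqrt(22)/9 ≈ 1.5979 (local minimum)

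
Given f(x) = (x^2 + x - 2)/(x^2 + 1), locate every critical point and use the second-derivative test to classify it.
f'(x) = (-x^2 + 6*x + 1)/(x^4 + 2*x^2 + 1)

Solve f'(x) = 0:
  f'(x) = -(x^2 - 6*x - 1)/(x^2 + 1)^2; the denominator is positive wherever f is defined, so f'(x) = 0 ⇔ -x^2 + 6*x + 1 = 0.
  x^2 - 6*x - 1 = 0 has no rational roots; quadratic formula: x = (6 ± √40)/2.
  ⇒ x = 3 - sqrt(10) ≈ -0.1623, 3 + sqrt(10) ≈ 6.1623

f''(x) = 2*(x^3 - 9*x^2 - 3*x + 3)/(x^6 + 3*x^4 + 3*x^2 + 1)
Second-derivative test at each critical point:
  f''(-0.1623) = 6.0042 > 0 → local minimum
  f''(6.1623) = -0.0042 < 0 → local maximum

Critical points: x = 3 - sqrt(10) ≈ -0.1623 (local minimum); x = 3 + sqrt(10) ≈ 6.1623 (local maximum)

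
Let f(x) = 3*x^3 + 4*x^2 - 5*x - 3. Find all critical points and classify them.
f'(x) = 9*x^2 + 8*x - 5

Solve f'(x) = 0:
  9*x^2 + 8*x - 5 = 0 has no rational roots; quadratic formula: x = (-8 ± √244)/18.
  ⇒ x = -sqrt(61)/9 - 4/9 ≈ -1.3122, -4/9 + sqrt(61)/9 ≈ 0.4234

f''(x) = 18*x + 8
Second-derivative test at each critical point:
  f''(-1.3122) = -15.6205 < 0 → local maximum
  f''(0.4234) = 15.6205 > 0 → local minimum

Critical points: x = -sqrt(61)/9 - 4/9 ≈ -1.3122 (local maximum); x = -4/9 + sqrt(61)/9 ≈ 0.4234 (local minimum)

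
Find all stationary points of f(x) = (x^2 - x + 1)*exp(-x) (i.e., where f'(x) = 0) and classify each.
f'(x) = (-x^2 + 3*x - 2)*exp(-x)

Solve f'(x) = 0:
  f'(x) = (-x^2 + 3*x - 2)·exp(-x) and exp(-x) > 0 for every x, so f'(x) = 0 ⇔ -x^2 + 3*x - 2 = 0.
  Factor: -x^2 + 3*x - 2 = -(x - 2)*(x - 1) = 0.
  ⇒ x = 1, 2

f''(x) = (x^2 - 5*x + 5)*exp(-x)
Second-derivative test at each critical point:
  f''(1) = 0.3679 > 0 → local minimum
  f''(2) = -0.1353 < 0 → local maximum

Critical points: x = 1 (local minimum); x = 2 (local maximum)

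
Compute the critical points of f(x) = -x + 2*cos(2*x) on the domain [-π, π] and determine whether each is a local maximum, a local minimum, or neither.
f'(x) = -4*sin(2*x) - 1

Solve f'(x) = 0 on [-π, π]:
  f'(x) = 0 ⇔ sin(2*x) = -1/4, i.e. 2*x = arcsin(-1/4) + 2nπ or 2*x = π − arcsin(-1/4) + 2nπ; keep the solutions lying in [-π, π].
  ⇒ x = -pi/2 + asin(1/4)/2 ≈ -1.4445, -asin(1/4)/2 ≈ -0.1263, asin(1/4)/2 + pi/2 ≈ 1.6971, pi - asin(1/4)/2 ≈ 3.0153

f''(x) = -8*cos(2*x)
Second-derivative test at each critical point:
  f''(-1.4445) = 7.7460 > 0 → local minimum
  f''(-0.1263) = -7.7460 < 0 → local maximum
  f''(1.6971) = 7.7460 > 0 → local minimum
  f''(3.0153) = -7.7460 < 0 → local maximum

Critical points: x = -pi/2 + asin(1/4)/2 ≈ -1.4445 (local minimum); x = -asin(1/4)/2 ≈ -0.1263 (local maximum); x = asin(1/4)/2 + pi/2 ≈ 1.6971 (local minimum); x = pi - asin(1/4)/2 ≈ 3.0153 (local maximum)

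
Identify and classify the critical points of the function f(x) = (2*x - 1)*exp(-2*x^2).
f'(x) = 2*(-2*x*(2*x - 1) + 1)*exp(-2*x^2)

Solve f'(x) = 0:
  f'(x) = (-8*x^2 + 4*x + 2)·exp(-2*x^2) and exp(-2*x^2) > 0 for every x, so f'(x) = 0 ⇔ -8*x^2 + 4*x + 2 = 0.
  Factor: -8*x^2 + 4*x + 2 = -2*(4*x^2 - 2*x - 1); 4*x^2 - 2*x - 1 = 0 has no rational roots; quadratic formula: x = (2 ± √20)/8.
  ⇒ x = 1/4 - sqrt(5)/4 ≈ -0.3090, 1/4 + sqrt(5)/4 ≈ 0.8090

f''(x) = 4*(4*x^2*(2*x - 1) - 6*x + 1)*exp(-2*x^2)
Second-derivative test at each critical point:
  f''(-0.3090) = 7.3893 > 0 → local minimum
  f''(0.8090) = -2.4157 < 0 → local maximum

Critical points: x = 1/4 - sqrt(5)/4 ≈ -0.3090 (local minimum); x = 1/4 + sqrt(5)/4 ≈ 0.8090 (local maximum)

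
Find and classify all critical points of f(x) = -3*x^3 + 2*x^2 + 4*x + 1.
f'(x) = -9*x^2 + 4*x + 4

Solve f'(x) = 0:
  9*x^2 - 4*x - 4 = 0 has no rational roots; quadratic formula: x = (4 ± √160)/18.
  ⇒ x = 2/9 - 2*sqrt(10)/9 ≈ -0.4805, 2/9 + 2*sqrt(10)/9 ≈ 0.9250

f''(x) = 4 - 18*x
Second-derivative test at each critical point:
  f''(-0.4805) = 12.6491 > 0 → local minimum
  f''(0.9250) = -12.6491 < 0 → local maximum

Critical points: x = 2/9 - 2*sqrt(10)/9 ≈ -0.4805 (local minimum); x = 2/9 + 2*sqrt(10)/9 ≈ 0.9250 (local maximum)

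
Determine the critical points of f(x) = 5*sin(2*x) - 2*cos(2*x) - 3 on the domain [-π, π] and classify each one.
f'(x) = 4*sin(2*x) + 10*cos(2*x)

Solve f'(x) = 0 on [-π, π]:
  f'(x) = 0 ⇔ 5*cos(2*x) = -2*sin(2*x) ⇔ tan(2*x) = -5/2, i.e. 2*x = arctan(-5/2) + nπ; keep the solutions lying in [-π, π].
  ⇒ x = -pi/2 - atan(5/2)/2 ≈ -2.1659, -atan(5/2)/2 ≈ -0.5951, -atan(5/2)/2 + pi/2 ≈ 0.9757, pi - atan(5/2)/2 ≈ 2.5464

f''(x) = -20*sin(2*x) + 8*cos(2*x)
Second-derivative test at each critical point:
  f''(-2.1659) = -21.5407 < 0 → local maximum
  f''(-0.5951) = 21.5407 > 0 → local minimum
  f''(0.9757) = -21.5407 < 0 → local maximum
  f''(2.5464) = 21.5407 > 0 → local minimum

Critical points: x = -pi/2 - atan(5/2)/2 ≈ -2.1659 (local maximum); x = -atan(5/2)/2 ≈ -0.5951 (local minimum); x = -atan(5/2)/2 + pi/2 ≈ 0.9757 (local maximum); x = pi - atan(5/2)/2 ≈ 2.5464 (local minimum)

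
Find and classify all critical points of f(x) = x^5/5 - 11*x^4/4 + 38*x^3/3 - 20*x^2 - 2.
f'(x) = x*(x^3 - 11*x^2 + 38*x - 40)

Solve f'(x) = 0:
  Factor: x^4 - 11*x^3 + 38*x^2 - 40*x = x*(x - 5)*(x - 4)*(x - 2) = 0.
  ⇒ x = 0, 2, 4, 5

f''(x) = 4*x^3 - 33*x^2 + 76*x - 40
Second-derivative test at each critical point:
  f''(0) = -40 < 0 → local maximum
  f''(2) = 12 > 0 → local minimum
  f''(4) = -8 < 0 → local maximum
  f''(5) = 15 > 0 → local minimum

Critical points: x = 0 (local maximum); x = 2 (local minimum); x = 4 (local maximum); x = 5 (local minimum)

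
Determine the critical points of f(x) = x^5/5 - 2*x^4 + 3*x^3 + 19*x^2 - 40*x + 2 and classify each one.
f'(x) = x^4 - 8*x^3 + 9*x^2 + 38*x - 40

Solve f'(x) = 0:
  Factor: x^4 - 8*x^3 + 9*x^2 + 38*x - 40 = (x - 5)*(x - 4)*(x - 1)*(x + 2) = 0.
  ⇒ x = -2, 1, 4, 5

f''(x) = 4*x^3 - 24*x^2 + 18*x + 38
Second-derivative test at each critical point:
  f''(-2) = -126 < 0 → local maximum
  f''(1) = 36 > 0 → local minimum
  f''(4) = -18 < 0 → local maximum
  f''(5) = 28 > 0 → local minimum

Critical points: x = -2 (local maximum); x = 1 (local minimum); x = 4 (local maximum); x = 5 (local minimum)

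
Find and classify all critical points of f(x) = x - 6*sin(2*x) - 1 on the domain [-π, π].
f'(x) = 1 - 12*cos(2*x)

Solve f'(x) = 0 on [-π, π]:
  f'(x) = 0 ⇔ cos(2*x) = 1/12, i.e. 2*x = ±arccos(1/12) + 2nπ; keep the solutions lying in [-π, π].
  ⇒ x = -pi + acos(1/12)/2 ≈ -2.3979, -acos(1/12)/2 ≈ -0.7437, acos(1/12)/2 ≈ 0.7437, pi - acos(1/12)/2 ≈ 2.3979

f''(x) = 24*sin(2*x)
Second-derivative test at each critical point:
  f''(-2.3979) = 23.9165 > 0 → local minimum
  f''(-0.7437) = -23.9165 < 0 → local maximum
  f''(0.7437) = 23.9165 > 0 → local minimum
  f''(2.3979) = -23.9165 < 0 → local maximum

Critical points: x = -pi + acos(1/12)/2 ≈ -2.3979 (local minimum); x = -acos(1/12)/2 ≈ -0.7437 (local maximum); x = acos(1/12)/2 ≈ 0.7437 (local minimum); x = pi - acos(1/12)/2 ≈ 2.3979 (local maximum)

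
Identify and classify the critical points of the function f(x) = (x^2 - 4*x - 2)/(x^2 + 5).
f'(x) = 2*(2*x^2 + 7*x - 10)/(x^4 + 10*x^2 + 25)

Solve f'(x) = 0:
  f'(x) = 2*(2*x^2 + 7*x - 10)/(x^2 + 5)^2; the denominator is positive wherever f is defined, so f'(x) = 0 ⇔ 4*x^2 + 14*x - 20 = 0.
  Factor: 4*x^2 + 14*x - 20 = 2*(2*x^2 + 7*x - 10); 2*x^2 + 7*x - 10 = 0 has no rational roots; quadratic formula: x = (-7 ± √129)/4.
  ⇒ x = -sqrt(129)/4 - 7/4 ≈ -4.5895, -7/4 + sqrt(129)/4 ≈ 1.0895

f''(x) = 2*(-4*x^3 - 21*x^2 + 60*x + 35)/(x^6 + 15*x^4 + 75*x^2 + 125)
Second-derivative test at each critical point:
  f''(-4.5895) = -0.0334 < 0 → local maximum
  f''(1.0895) = 0.5934 > 0 → local minimum

Critical points: x = -sqrt(129)/4 - 7/4 ≈ -4.5895 (local maximum); x = -7/4 + sqrt(129)/4 ≈ 1.0895 (local minimum)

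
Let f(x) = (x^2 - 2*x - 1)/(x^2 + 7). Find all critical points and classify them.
f'(x) = 2*(x^2 + 8*x - 7)/(x^4 + 14*x^2 + 49)

Solve f'(x) = 0:
  f'(x) = 2*(x^2 + 8*x - 7)/(x^2 + 7)^2; the denominator is positive wherever f is defined, so f'(x) = 0 ⇔ 2*x^2 + 16*x - 14 = 0.
  Factor: 2*x^2 + 16*x - 14 = 2*(x^2 + 8*x - 7); x^2 + 8*x - 7 = 0 has no rational roots; quadratic formula: x = (-8 ± √92)/2.
  ⇒ x = -sqrt(23) - 4 ≈ -8.7958, -4 + sqrt(23) ≈ 0.7958

f''(x) = 4*(-x^3 - 12*x^2 + 21*x + 28)/(x^6 + 21*x^4 + 147*x^2 + 343)
Second-derivative test at each critical point:
  f''(-8.7958) = -0.0027 < 0 → local maximum
  f''(0.7958) = 0.3292 > 0 → local minimum

Critical points: x = -sqrt(23) - 4 ≈ -8.7958 (local maximum); x = -4 + sqrt(23) ≈ 0.7958 (local minimum)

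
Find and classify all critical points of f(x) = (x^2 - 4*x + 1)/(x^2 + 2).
f'(x) = 2*(2*x^2 + x - 4)/(x^4 + 4*x^2 + 4)

Solve f'(x) = 0:
  f'(x) = 2*(2*x^2 + x - 4)/(x^2 + 2)^2; the denominator is positive wherever f is defined, so f'(x) = 0 ⇔ 4*x^2 + 2*x - 8 = 0.
  Factor: 4*x^2 + 2*x - 8 = 2*(2*x^2 + x - 4); 2*x^2 + x - 4 = 0 has no rational roots; quadratic formula: x = (-1 ± √33)/4.
  ⇒ x = -sqrt(33)/4 - 1/4 ≈ -1.6861, -1/4 + sqrt(33)/4 ≈ 1.1861

f''(x) = 2*(-4*x^3 - 3*x^2 + 24*x + 2)/(x^6 + 6*x^4 + 12*x^2 + 8)
Second-derivative test at each critical point:
  f''(-1.6861) = -0.4898 < 0 → local maximum
  f''(1.1861) = 0.9898 > 0 → local minimum

Critical points: x = -sqrt(33)/4 - 1/4 ≈ -1.6861 (local maximum); x = -1/4 + sqrt(33)/4 ≈ 1.1861 (local minimum)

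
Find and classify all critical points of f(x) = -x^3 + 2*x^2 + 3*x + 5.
f'(x) = -3*x^2 + 4*x + 3

Solve f'(x) = 0:
  3*x^2 - 4*x - 3 = 0 has no rational roots; quadratic formula: x = (4 ± √52)/6.
  ⇒ x = 2/3 - sqrt(13)/3 ≈ -0.5352, 2/3 + sqrt(13)/3 ≈ 1.8685

f''(x) = 4 - 6*x
Second-derivative test at each critical point:
  f''(-0.5352) = 7.2111 > 0 → local minimum
  f''(1.8685) = -7.2111 < 0 → local maximum

Critical points: x = 2/3 - sqrt(13)/3 ≈ -0.5352 (local minimum); x = 2/3 + sqrt(13)/3 ≈ 1.8685 (local maximum)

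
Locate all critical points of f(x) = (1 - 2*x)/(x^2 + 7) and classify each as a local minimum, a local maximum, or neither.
f'(x) = 2*(x^2 - x - 7)/(x^4 + 14*x^2 + 49)

Solve f'(x) = 0:
  f'(x) = 2*(x^2 - x - 7)/(x^2 + 7)^2; the denominator is positive wherever f is defined, so f'(x) = 0 ⇔ 2*x^2 - 2*x - 14 = 0.
  Factor: 2*x^2 - 2*x - 14 = 2*(x^2 - x - 7); x^2 - x - 7 = 0 has no rational roots; quadratic formula: x = (1 ± √29)/2.
  ⇒ x = 1/2 - sqrt(29)/2 ≈ -2.1926, 1/2 + sqrt(29)/2 ≈ 3.1926

f''(x) = 2*(4*x^2*(1 - 2*x) + (6*x - 1)*(x^2 + 7))/(x^2 + 7)^3
Second-derivative test at each critical point:
  f''(-2.1926) = -0.0773 < 0 → local maximum
  f''(3.1926) = 0.0364 > 0 → local minimum

Critical points: x = 1/2 - sqrt(29)/2 ≈ -2.1926 (local maximum); x = 1/2 + sqrt(29)/2 ≈ 3.1926 (local minimum)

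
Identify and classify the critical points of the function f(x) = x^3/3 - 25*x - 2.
f'(x) = x^2 - 25

Solve f'(x) = 0:
  Factor: x^2 - 25 = (x - 5)*(x + 5) = 0.
  ⇒ x = -5, 5

f''(x) = 2*x
Second-derivative test at each critical point:
  f''(-5) = -10 < 0 → local maximum
  f''(5) = 10 > 0 → local minimum

Critical points: x = -5 (local maximum); x = 5 (local minimum)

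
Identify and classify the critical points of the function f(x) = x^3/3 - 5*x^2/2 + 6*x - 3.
f'(x) = x^2 - 5*x + 6

Solve f'(x) = 0:
  Factor: x^2 - 5*x + 6 = (x - 3)*(x - 2) = 0.
  ⇒ x = 2, 3

f''(x) = 2*x - 5
Second-derivative test at each critical point:
  f''(2) = -1 < 0 → local maximum
  f''(3) = 1 > 0 → local minimum

Critical points: x = 2 (local maximum); x = 3 (local minimum)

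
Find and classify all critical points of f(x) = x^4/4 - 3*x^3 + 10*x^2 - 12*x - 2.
f'(x) = x^3 - 9*x^2 + 20*x - 12

Solve f'(x) = 0:
  Factor: x^3 - 9*x^2 + 20*x - 12 = (x - 6)*(x - 2)*(x - 1) = 0.
  ⇒ x = 1, 2, 6

f''(x) = 3*x^2 - 18*x + 20
Second-derivative test at each critical point:
  f''(1) = 5 > 0 → local minimum
  f''(2) = -4 < 0 → local maximum
  f''(6) = 20 > 0 → local minimum

Critical points: x = 1 (local minimum); x = 2 (local maximum); x = 6 (local minimum)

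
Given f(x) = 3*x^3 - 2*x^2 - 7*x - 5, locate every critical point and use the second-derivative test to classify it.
f'(x) = 9*x^2 - 4*x - 7

Solve f'(x) = 0:
  9*x^2 - 4*x - 7 = 0 has no rational roots; quadratic formula: x = (4 ± √268)/18.
  ⇒ x = 2/9 - sqrt(67)/9 ≈ -0.6873, 2/9 + sqrt(67)/9 ≈ 1.1317

f''(x) = 18*x - 4
Second-derivative test at each critical point:
  f''(-0.6873) = -16.3707 < 0 → local maximum
  f''(1.1317) = 16.3707 > 0 → local minimum

Critical points: x = 2/9 - sqrt(67)/9 ≈ -0.6873 (local maximum); x = 2/9 + sqrt(67)/9 ≈ 1.1317 (local minimum)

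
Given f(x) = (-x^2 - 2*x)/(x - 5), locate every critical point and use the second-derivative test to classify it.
f'(x) = (-x^2 + 10*x + 10)/(x^2 - 10*x + 25)

Solve f'(x) = 0:
  f'(x) = -(x^2 - 10*x - 10)/(x - 5)^2; the denominator is positive wherever f is defined, so f'(x) = 0 ⇔ -x^2 + 10*x + 10 = 0.
  x^2 - 10*x - 10 = 0 has no rational roots; quadratic formula: x = (10 ± √140)/2.
  ⇒ x = 5 - sqrt(35) ≈ -0.9161, 5 + sqrt(35) ≈ 10.9161

f''(x) = -70/(x^3 - 15*x^2 + 75*x - 125)
Second-derivative test at each critical point:
  f''(-0.9161) = 0.3381 > 0 → local minimum
  f''(10.9161) = -0.3381 < 0 → local maximum

Critical points: x = 5 - sqrt(35) ≈ -0.9161 (local minimum); x = 5 + sqrt(35) ≈ 10.9161 (local maximum)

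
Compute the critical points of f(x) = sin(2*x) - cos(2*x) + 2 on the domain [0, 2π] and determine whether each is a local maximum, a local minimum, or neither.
f'(x) = 2*sqrt(2)*sin(2*x + pi/4)

Solve f'(x) = 0 on [0, 2π]:
  f'(x) = 0 ⇔ cos(2*x) = -sin(2*x) ⇔ tan(2*x) = -1, i.e. 2*x = arctan(-1) + nπ; keep the solutions lying in [0, 2π].
  ⇒ x = 3*pi/8 ≈ 1.1781, 7*pi/8 ≈ 2.7489, 11*pi/8 ≈ 4.3197, 15*pi/8 ≈ 5.8905

f''(x) = 4*sqrt(2)*cos(2*x + pi/4)
Second-derivative test at each critical point:
  f''(1.1781) = -5.6569 < 0 → local maximum
  f''(2.7489) = 5.6569 > 0 → local minimum
  f''(4.3197) = -5.6569 < 0 → local maximum
  f''(5.8905) = 5.6569 > 0 → local minimum

Critical points: x = 3*pi/8 ≈ 1.1781 (local maximum); x = 7*pi/8 ≈ 2.7489 (local minimum); x = 11*pi/8 ≈ 4.3197 (local maximum); x = 15*pi/8 ≈ 5.8905 (local minimum)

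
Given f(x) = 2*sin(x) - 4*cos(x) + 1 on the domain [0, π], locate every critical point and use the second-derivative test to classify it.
f'(x) = 4*sin(x) + 2*cos(x)

Solve f'(x) = 0 on [0, π]:
  f'(x) = 0 ⇔ 2*cos(x) = -4*sin(x) ⇔ tan(x) = -1/2, i.e. x = arctan(-1/2) + nπ; keep the solutions lying in [0, π].
  ⇒ x = pi - atan(1/2) ≈ 2.6779

f''(x) = -2*sin(x) + 4*cos(x)
Second-derivative test at each critical point:
  f''(2.6779) = -4.4721 < 0 → local maximum

Critical points: x = pi - atan(1/2) ≈ 2.6779 (local maximum)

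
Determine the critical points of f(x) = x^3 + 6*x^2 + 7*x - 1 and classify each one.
f'(x) = 3*x^2 + 12*x + 7

Solve f'(x) = 0:
  3*x^2 + 12*x + 7 = 0 has no rational roots; quadratic formula: x = (-12 ± √60)/6.
  ⇒ x = -2 - sqrt(15)/3 ≈ -3.2910, -2 + sqrt(15)/3 ≈ -0.7090

f''(x) = 6*x + 12
Second-derivative test at each critical point:
  f''(-3.2910) = -7.7460 < 0 → local maximum
  f''(-0.7090) = 7.7460 > 0 → local minimum

Critical points: x = -2 - sqrt(15)/3 ≈ -3.2910 (local maximum); x = -2 + sqrt(15)/3 ≈ -0.7090 (local minimum)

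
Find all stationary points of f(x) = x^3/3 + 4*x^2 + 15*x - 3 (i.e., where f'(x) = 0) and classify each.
f'(x) = x^2 + 8*x + 15

Solve f'(x) = 0:
  Factor: x^2 + 8*x + 15 = (x + 3)*(x + 5) = 0.
  ⇒ x = -5, -3

f''(x) = 2*x + 8
Second-derivative test at each critical point:
  f''(-5) = -2 < 0 → local maximum
  f''(-3) = 2 > 0 → local minimum

Critical points: x = -5 (local maximum); x = -3 (local minimum)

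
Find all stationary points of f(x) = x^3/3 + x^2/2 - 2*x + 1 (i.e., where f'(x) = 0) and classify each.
f'(x) = x^2 + x - 2

Solve f'(x) = 0:
  Factor: x^2 + x - 2 = (x - 1)*(x + 2) = 0.
  ⇒ x = -2, 1

f''(x) = 2*x + 1
Second-derivative test at each critical point:
  f''(-2) = -3 < 0 → local maximum
  f''(1) = 3 > 0 → local minimum

Critical points: x = -2 (local maximum); x = 1 (local minimum)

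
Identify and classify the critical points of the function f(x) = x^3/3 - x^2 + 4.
f'(x) = x*(x - 2)

Solve f'(x) = 0:
  Factor: x^2 - 2*x = x*(x - 2) = 0.
  ⇒ x = 0, 2

f''(x) = 2*x - 2
Second-derivative test at each critical point:
  f''(0) = -2 < 0 → local maximum
  f''(2) = 2 > 0 → local minimum

Critical points: x = 0 (local maximum); x = 2 (local minimum)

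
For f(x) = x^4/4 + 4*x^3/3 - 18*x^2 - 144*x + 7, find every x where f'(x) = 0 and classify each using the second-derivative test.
f'(x) = x^3 + 4*x^2 - 36*x - 144

Solve f'(x) = 0:
  Factor: x^3 + 4*x^2 - 36*x - 144 = (x - 6)*(x + 4)*(x + 6) = 0.
  ⇒ x = -6, -4, 6

f''(x) = 3*x^2 + 8*x - 36
Second-derivative test at each critical point:
  f''(-6) = 24 > 0 → local minimum
  f''(-4) = -20 < 0 → local maximum
  f''(6) = 120 > 0 → local minimum

Critical points: x = -6 (local minimum); x = -4 (local maximum); x = 6 (local minimum)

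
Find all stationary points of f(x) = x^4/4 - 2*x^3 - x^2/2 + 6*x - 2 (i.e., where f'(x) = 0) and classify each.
f'(x) = x^3 - 6*x^2 - x + 6

Solve f'(x) = 0:
  Factor: x^3 - 6*x^2 - x + 6 = (x - 6)*(x - 1)*(x + 1) = 0.
  ⇒ x = -1, 1, 6

f''(x) = 3*x^2 - 12*x - 1
Second-derivative test at each critical point:
  f''(-1) = 14 > 0 → local minimum
  f''(1) = -10 < 0 → local maximum
  f''(6) = 35 > 0 → local minimum

Critical points: x = -1 (local minimum); x = 1 (local maximum); x = 6 (local minimum)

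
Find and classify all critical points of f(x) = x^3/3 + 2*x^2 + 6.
f'(x) = x*(x + 4)

Solve f'(x) = 0:
  Factor: x^2 + 4*x = x*(x + 4) = 0.
  ⇒ x = -4, 0

f''(x) = 2*x + 4
Second-derivative test at each critical point:
  f''(-4) = -4 < 0 → local maximum
  f''(0) = 4 > 0 → local minimum

Critical points: x = -4 (local maximum); x = 0 (local minimum)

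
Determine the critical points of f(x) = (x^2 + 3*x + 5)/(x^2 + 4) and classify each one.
f'(x) = (-3*x^2 - 2*x + 12)/(x^4 + 8*x^2 + 16)

Solve f'(x) = 0:
  f'(x) = -(3*x^2 + 2*x - 12)/(x^2 + 4)^2; the denominator is positive wherever f is defined, so f'(x) = 0 ⇔ -3*x^2 - 2*x + 12 = 0.
  3*x^2 + 2*x - 12 = 0 has no rational roots; quadratic formula: x = (-2 ± √148)/6.
  ⇒ x = -sqrt(37)/3 - 1/3 ≈ -2.3609, -1/3 + sqrt(37)/3 ≈ 1.6943

f''(x) = 2*(3*x^3 + 3*x^2 - 36*x - 4)/(x^6 + 12*x^4 + 48*x^2 + 64)
Second-derivative test at each critical point:
  f''(-2.3609) = 0.1327 > 0 → local minimum
  f''(1.6943) = -0.2577 < 0 → local maximum

Critical points: x = -sqrt(37)/3 - 1/3 ≈ -2.3609 (local minimum); x = -1/3 + sqrt(37)/3 ≈ 1.6943 (local maximum)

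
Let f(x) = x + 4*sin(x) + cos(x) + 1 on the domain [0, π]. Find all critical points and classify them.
f'(x) = -sin(x) + 4*cos(x) + 1

Solve f'(x) = 0 on [0, π]:
  f'(x) = 0 ⇔ -sin(x) + 4*cos(x) = -1. Write the left side as R·cos(x + φ) with R = √(4² + 1²) = sqrt(17), cos φ = 4*sqrt(17)/17, sin φ = sqrt(17)/17; then cos(x + φ) = -sqrt(17)/17. Solve for x and keep the solutions lying in [0, π].
  ⇒ x = pi/2 ≈ 1.5708

f''(x) = -4*sin(x) - cos(x)
Second-derivative test at each critical point:
  f''(1.5708) = -4 < 0 → local maximum

Critical points: x = pi/2 ≈ 1.5708 (local maximum)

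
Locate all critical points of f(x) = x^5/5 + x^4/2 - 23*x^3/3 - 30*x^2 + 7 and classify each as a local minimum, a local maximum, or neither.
f'(x) = x*(x^3 + 2*x^2 - 23*x - 60)

Solve f'(x) = 0:
  Factor: x^4 + 2*x^3 - 23*x^2 - 60*x = x*(x - 5)*(x + 3)*(x + 4) = 0.
  ⇒ x = -4, -3, 0, 5

f''(x) = 4*x^3 + 6*x^2 - 46*x - 60
Second-derivative test at each critical point:
  f''(-4) = -36 < 0 → local maximum
  f''(-3) = 24 > 0 → local minimum
  f''(0) = -60 < 0 → local maximum
  f''(5) = 360 > 0 → local minimum

Critical points: x = -4 (local maximum); x = -3 (local minimum); x = 0 (local maximum); x = 5 (local minimum)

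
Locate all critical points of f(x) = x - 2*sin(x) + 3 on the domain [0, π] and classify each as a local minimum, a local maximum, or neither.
f'(x) = 1 - 2*cos(x)

Solve f'(x) = 0 on [0, π]:
  f'(x) = 0 ⇔ cos(x) = 1/2, i.e. x = ±arccos(1/2) + 2nπ; keep the solutions lying in [0, π].
  ⇒ x = pi/3 ≈ 1.0472

f''(x) = 2*sin(x)
Second-derivative test at each critical point:
  f''(1.0472) = 1.7321 > 0 → local minimum

Critical points: x = pi/3 ≈ 1.0472 (local minimum)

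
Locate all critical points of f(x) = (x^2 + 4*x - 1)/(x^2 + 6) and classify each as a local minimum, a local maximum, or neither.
f'(x) = 2*(-2*x^2 + 7*x + 12)/(x^4 + 12*x^2 + 36)

Solve f'(x) = 0:
  f'(x) = -2*(2*x^2 - 7*x - 12)/(x^2 + 6)^2; the denominator is positive wherever f is defined, so f'(x) = 0 ⇔ -4*x^2 + 14*x + 24 = 0.
  Factor: -4*x^2 + 14*x + 24 = -2*(2*x^2 - 7*x - 12); 2*x^2 - 7*x - 12 = 0 has no rational roots; quadratic formula: x = (7 ± √145)/4.
  ⇒ x = 7/4 - sqrt(145)/4 ≈ -1.2604, 7/4 + sqrt(145)/4 ≈ 4.7604

f''(x) = 2*(4*x^3 - 21*x^2 - 72*x + 42)/(x^6 + 18*x^4 + 108*x^2 + 216)
Second-derivative test at each critical point:
  f''(-1.2604) = 0.4182 > 0 → local minimum
  f''(4.7604) = -0.0293 < 0 → local maximum

Critical points: x = 7/4 - sqrt(145)/4 ≈ -1.2604 (local minimum); x = 7/4 + sqrt(145)/4 ≈ 4.7604 (local maximum)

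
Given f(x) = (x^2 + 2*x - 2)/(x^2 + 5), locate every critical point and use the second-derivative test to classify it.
f'(x) = 2*(-x^2 + 7*x + 5)/(x^4 + 10*x^2 + 25)

Solve f'(x) = 0:
  f'(x) = -2*(x^2 - 7*x - 5)/(x^2 + 5)^2; the denominator is positive wherever f is defined, so f'(x) = 0 ⇔ -2*x^2 + 14*x + 10 = 0.
  Factor: -2*x^2 + 14*x + 10 = -2*(x^2 - 7*x - 5); x^2 - 7*x - 5 = 0 has no rational roots; quadratic formula: x = (7 ± √69)/2.
  ⇒ x = 7/2 - sqrt(69)/2 ≈ -0.6533, 7/2 + sqrt(69)/2 ≈ 7.6533

f''(x) = 2*(2*x^3 - 21*x^2 - 30*x + 35)/(x^6 + 15*x^4 + 75*x^2 + 125)
Second-derivative test at each critical point:
  f''(-0.6533) = 0.5641 > 0 → local minimum
  f''(7.6533) = -0.0041 < 0 → local maximum

Critical points: x = 7/2 - sqrt(69)/2 ≈ -0.6533 (local minimum); x = 7/2 + sqrt(69)/2 ≈ 7.6533 (local maximum)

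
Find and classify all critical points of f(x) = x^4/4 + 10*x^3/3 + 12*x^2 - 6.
f'(x) = x*(x^2 + 10*x + 24)

Solve f'(x) = 0:
  Factor: x^3 + 10*x^2 + 24*x = x*(x + 4)*(x + 6) = 0.
  ⇒ x = -6, -4, 0

f''(x) = 3*x^2 + 20*x + 24
Second-derivative test at each critical point:
  f''(-6) = 12 > 0 → local minimum
  f''(-4) = -8 < 0 → local maximum
  f''(0) = 24 > 0 → local minimum

Critical points: x = -6 (local minimum); x = -4 (local maximum); x = 0 (local minimum)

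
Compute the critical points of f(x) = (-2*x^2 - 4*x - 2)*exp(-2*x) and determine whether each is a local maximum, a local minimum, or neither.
f'(x) = 4*x*(x + 1)*exp(-2*x)

Solve f'(x) = 0:
  f'(x) = (4*x^2 + 4*x)·exp(-2*x) and exp(-2*x) > 0 for every x, so f'(x) = 0 ⇔ 4*x^2 + 4*x = 0.
  Factor: 4*x^2 + 4*x = 4*x*(x + 1) = 0.
  ⇒ x = -1, 0

f''(x) = 4*(1 - 2*x^2)*exp(-2*x)
Second-derivative test at each critical point:
  f''(-1) = -29.5562 < 0 → local maximum
  f''(0) = 4 > 0 → local minimum

Critical points: x = -1 (local maximum); x = 0 (local minimum)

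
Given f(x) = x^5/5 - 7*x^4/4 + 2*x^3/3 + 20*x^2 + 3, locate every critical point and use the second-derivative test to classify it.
f'(x) = x*(x^3 - 7*x^2 + 2*x + 40)

Solve f'(x) = 0:
  Factor: x^4 - 7*x^3 + 2*x^2 + 40*x = x*(x - 5)*(x - 4)*(x + 2) = 0.
  ⇒ x = -2, 0, 4, 5

f''(x) = 4*x^3 - 21*x^2 + 4*x + 40
Second-derivative test at each critical point:
  f''(-2) = -84 < 0 → local maximum
  f''(0) = 40 > 0 → local minimum
  f''(4) = -24 < 0 → local maximum
  f''(5) = 35 > 0 → local minimum

Critical points: x = -2 (local maximum); x = 0 (local minimum); x = 4 (local maximum); x = 5 (local minimum)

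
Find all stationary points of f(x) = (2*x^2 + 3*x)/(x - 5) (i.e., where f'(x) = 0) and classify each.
f'(x) = (2*x^2 - 20*x - 15)/(x^2 - 10*x + 25)

Solve f'(x) = 0:
  f'(x) = (2*x^2 - 20*x - 15)/(x - 5)^2; the denominator is positive wherever f is defined, so f'(x) = 0 ⇔ 2*x^2 - 20*x - 15 = 0.
  2*x^2 - 20*x - 15 = 0 has no rational roots; quadratic formula: x = (20 ± √520)/4.
  ⇒ x = 5 - sqrt(130)/2 ≈ -0.7009, 5 + sqrt(130)/2 ≈ 10.7009

f''(x) = 130/(x^3 - 15*x^2 + 75*x - 125)
Second-derivative test at each critical point:
  f''(-0.7009) = -0.7016 < 0 → local maximum
  f''(10.7009) = 0.7016 > 0 → local minimum

Critical points: x = 5 - sqrt(130)/2 ≈ -0.7009 (local maximum); x = 5 + sqrt(130)/2 ≈ 10.7009 (local minimum)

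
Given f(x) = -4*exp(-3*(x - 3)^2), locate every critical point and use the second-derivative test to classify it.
f'(x) = 24*(x - 3)*exp(-3*(x - 3)^2)

Solve f'(x) = 0:
  f'(x) = (24*x - 72)·exp(-3*(x - 3)^2) and exp(-3*(x - 3)^2) > 0 for every x, so f'(x) = 0 ⇔ 24*x - 72 = 0.
  Factor: 24*x - 72 = 24*(x - 3) = 0.
  ⇒ x = 3

f''(x) = 24*(1 - 6*(x - 3)^2)*exp(-3*(x - 3)^2)
Second-derivative test at each critical point:
  f''(3) = 24 > 0 → local minimum

Critical points: x = 3 (local minimum)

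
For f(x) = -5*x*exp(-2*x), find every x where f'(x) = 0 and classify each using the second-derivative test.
f'(x) = 5*(2*x - 1)*exp(-2*x)

Solve f'(x) = 0:
  f'(x) = (10*x - 5)·exp(-2*x) and exp(-2*x) > 0 for every x, so f'(x) = 0 ⇔ 10*x - 5 = 0.
  Factor: 10*x - 5 = 5*(2*x - 1) = 0.
  ⇒ x = 1/2

f''(x) = 20*(1 - x)*exp(-2*x)
Second-derivative test at each critical point:
  f''(1/2) = 3.6788 > 0 → local minimum

Critical points: x = 1/2 (local minimum)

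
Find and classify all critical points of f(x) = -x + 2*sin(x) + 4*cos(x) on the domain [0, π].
f'(x) = -4*sin(x) + 2*cos(x) - 1

Solve f'(x) = 0 on [0, π]:
  f'(x) = 0 ⇔ -4*sin(x) + 2*cos(x) = 1. Write the left side as R·cos(x + φ) with R = √(2² + 4²) = 2*sqrt(5), cos φ = sqrt(5)/5, sin φ = 2*sqrt(5)/5; then cos(x + φ) = sqrt(5)/10. Solve for x and keep the solutions lying in [0, π].
  ⇒ x = atan((-2 + sqrt(19))/(1 + 2*sqrt(19))) ≈ 0.2381

f''(x) = -2*sin(x) - 4*cos(x)
Second-derivative test at each critical point:
  f''(0.2381) = -4.3589 < 0 → local maximum

Critical points: x = atan((-2 + sqrt(19))/(1 + 2*sqrt(19))) ≈ 0.2381 (local maximum)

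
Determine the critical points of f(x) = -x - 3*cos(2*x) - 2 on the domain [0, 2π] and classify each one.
f'(x) = 6*sin(2*x) - 1

Solve f'(x) = 0 on [0, 2π]:
  f'(x) = 0 ⇔ sin(2*x) = 1/6, i.e. 2*x = arcsin(1/6) + 2nπ or 2*x = π − arcsin(1/6) + 2nπ; keep the solutions lying in [0, 2π].
  ⇒ x = asin(1/6)/2 ≈ 0.0837, -asin(1/6)/2 + pi/2 ≈ 1.4871, asin(1/6)/2 + pi ≈ 3.2253, -asin(1/6)/2 + 3*pi/2 ≈ 4.6287

f''(x) = 12*cos(2*x)
Second-derivative test at each critical point:
  f''(0.0837) = 11.8322 > 0 → local minimum
  f''(1.4871) = -11.8322 < 0 → local maximum
  f''(3.2253) = 11.8322 > 0 → local minimum
  f''(4.6287) = -11.8322 < 0 → local maximum

Critical points: x = asin(1/6)/2 ≈ 0.0837 (local minimum); x = -asin(1/6)/2 + pi/2 ≈ 1.4871 (local maximum); x = asin(1/6)/2 + pi ≈ 3.2253 (local minimum); x = -asin(1/6)/2 + 3*pi/2 ≈ 4.6287 (local maximum)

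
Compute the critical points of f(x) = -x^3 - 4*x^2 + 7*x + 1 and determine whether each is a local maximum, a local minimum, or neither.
f'(x) = -3*x^2 - 8*x + 7

Solve f'(x) = 0:
  3*x^2 + 8*x - 7 = 0 has no rational roots; quadratic formula: x = (-8 ± √148)/6.
  ⇒ x = -sqrt(37)/3 - 4/3 ≈ -3.3609, -4/3 + sqrt(37)/3 ≈ 0.6943

f''(x) = -6*x - 8
Second-derivative test at each critical point:
  f''(-3.3609) = 12.1655 > 0 → local minimum
  f''(0.6943) = -12.1655 < 0 → local maximum

Critical points: x = -sqrt(37)/3 - 4/3 ≈ -3.3609 (local minimum); x = -4/3 + sqrt(37)/3 ≈ 0.6943 (local maximum)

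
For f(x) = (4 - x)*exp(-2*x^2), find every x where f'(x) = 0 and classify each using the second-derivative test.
f'(x) = (4*x*(x - 4) - 1)*exp(-2*x^2)

Solve f'(x) = 0:
  f'(x) = (4*x^2 - 16*x - 1)·exp(-2*x^2) and exp(-2*x^2) > 0 for every x, so f'(x) = 0 ⇔ 4*x^2 - 16*x - 1 = 0.
  4*x^2 - 16*x - 1 = 0 has no rational roots; quadratic formula: x = (16 ± √272)/8.
  ⇒ x = 2 - sqrt(17)/2 ≈ -0.0616, 2 + sqrt(17)/2 ≈ 4.0616

f''(x) = 4*(4*x^2*(4 - x) + 3*x - 4)*exp(-2*x^2)
Second-derivative test at each critical point:
  f''(-0.0616) = -16.3679 < 0 → local maximum
  f''(4.0616) = 7.742e-14 > 0 → local minimum

Critical points: x = 2 - sqrt(17)/2 ≈ -0.0616 (local maximum); x = 2 + sqrt(17)/2 ≈ 4.0616 (local minimum)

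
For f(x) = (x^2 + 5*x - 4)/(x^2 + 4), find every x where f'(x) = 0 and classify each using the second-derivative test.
f'(x) = (-5*x^2 + 16*x + 20)/(x^4 + 8*x^2 + 16)

Solve f'(x) = 0:
  f'(x) = -(5*x^2 - 16*x - 20)/(x^2 + 4)^2; the denominator is positive wherever f is defined, so f'(x) = 0 ⇔ -5*x^2 + 16*x + 20 = 0.
  5*x^2 - 16*x - 20 = 0 has no rational roots; quadratic formula: x = (16 ± √656)/10.
  ⇒ x = 8/5 - 2*sqrt(41)/5 ≈ -0.9612, 8/5 + 2*sqrt(41)/5 ≈ 4.1612

f''(x) = 2*(5*x^3 - 24*x^2 - 60*x + 32)/(x^6 + 12*x^4 + 48*x^2 + 64)
Second-derivative test at each critical point:
  f''(-0.9612) = 1.0564 > 0 → local minimum
  f''(4.1612) = -0.0564 < 0 → local maximum

Critical points: x = 8/5 - 2*sqrt(41)/5 ≈ -0.9612 (local minimum); x = 8/5 + 2*sqrt(41)/5 ≈ 4.1612 (local maximum)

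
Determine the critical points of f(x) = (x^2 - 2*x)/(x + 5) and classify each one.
f'(x) = (x^2 + 10*x - 10)/(x^2 + 10*x + 25)

Solve f'(x) = 0:
  f'(x) = (x^2 + 10*x - 10)/(x + 5)^2; the denominator is positive wherever f is defined, so f'(x) = 0 ⇔ x^2 + 10*x - 10 = 0.
  x^2 + 10*x - 10 = 0 has no rational roots; quadratic formula: x = (-10 ± √140)/2.
  ⇒ x = -sqrt(35) - 5 ≈ -10.9161, -5 + sqrt(35) ≈ 0.9161

f''(x) = 70/(x^3 + 15*x^2 + 75*x + 125)
Second-derivative test at each critical point:
  f''(-10.9161) = -0.3381 < 0 → local maximum
  f''(0.9161) = 0.3381 > 0 → local minimum

Critical points: x = -sqrt(35) - 5 ≈ -10.9161 (local maximum); x = -5 + sqrt(35) ≈ 0.9161 (local minimum)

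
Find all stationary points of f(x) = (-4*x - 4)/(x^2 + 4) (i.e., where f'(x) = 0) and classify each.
f'(x) = 4*(-x^2 + 2*x*(x + 1) - 4)/(x^2 + 4)^2

Solve f'(x) = 0:
  f'(x) = 4*(x^2 + 2*x - 4)/(x^2 + 4)^2; the denominator is positive wherever f is defined, so f'(x) = 0 ⇔ 4*x^2 + 8*x - 16 = 0.
  Factor: 4*x^2 + 8*x - 16 = 4*(x^2 + 2*x - 4); x^2 + 2*x - 4 = 0 has no rational roots; quadratic formula: x = (-2 ± √20)/2.
  ⇒ x = -sqrt(5) - 1 ≈ -3.2361, -1 + sqrt(5) ≈ 1.2361

f''(x) = 8*(-4*x^2*(x + 1) + (3*x + 1)*(x^2 + 4))/(x^2 + 4)^3
Second-derivative test at each critical point:
  f''(-3.2361) = -0.0854 < 0 → local maximum
  f''(1.2361) = 0.5854 > 0 → local minimum

Critical points: x = -sqrt(5) - 1 ≈ -3.2361 (local maximum); x = -1 + sqrt(5) ≈ 1.2361 (local minimum)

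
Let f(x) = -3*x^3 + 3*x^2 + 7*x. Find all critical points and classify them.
f'(x) = -9*x^2 + 6*x + 7

Solve f'(x) = 0:
  9*x^2 - 6*x - 7 = 0 has no rational roots; quadratic formula: x = (6 ± √288)/18.
  ⇒ x = 1/3 - 2*sqrt(2)/3 ≈ -0.6095, 1/3 + 2*sqrt(2)/3 ≈ 1.2761

f''(x) = 6 - 18*x
Second-derivative test at each critical point:
  f''(-0.6095) = 16.9706 > 0 → local minimum
  f''(1.2761) = -16.9706 < 0 → local maximum

Critical points: x = 1/3 - 2*sqrt(2)/3 ≈ -0.6095 (local minimum); x = 1/3 + 2*sqrt(2)/3 ≈ 1.2761 (local maximum)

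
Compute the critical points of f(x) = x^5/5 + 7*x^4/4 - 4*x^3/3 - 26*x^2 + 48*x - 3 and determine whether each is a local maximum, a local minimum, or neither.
f'(x) = x^4 + 7*x^3 - 4*x^2 - 52*x + 48

Solve f'(x) = 0:
  Factor: x^4 + 7*x^3 - 4*x^2 - 52*x + 48 = (x - 2)*(x - 1)*(x + 4)*(x + 6) = 0.
  ⇒ x = -6, -4, 1, 2

f''(x) = 4*x^3 + 21*x^2 - 8*x - 52
Second-derivative test at each critical point:
  f''(-6) = -112 < 0 → local maximum
  f''(-4) = 60 > 0 → local minimum
  f''(1) = -35 < 0 → local maximum
  f''(2) = 48 > 0 → local minimum

Critical points: x = -6 (local maximum); x = -4 (local minimum); x = 1 (local maximum); x = 2 (local minimum)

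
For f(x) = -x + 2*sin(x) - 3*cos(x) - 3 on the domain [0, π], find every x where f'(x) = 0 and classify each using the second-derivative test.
f'(x) = 3*sin(x) + 2*cos(x) - 1

Solve f'(x) = 0 on [0, π]:
  f'(x) = 0 ⇔ 3*sin(x) + 2*cos(x) = 1. Write the left side as R·cos(x + φ) with R = √(2² + (-3)²) = sqrt(13), cos φ = 2*sqrt(13)/13, sin φ = -3*sqrt(13)/13; then cos(x + φ) = sqrt(13)/13. Solve for x and keep the solutions lying in [0, π].
  ⇒ x = atan((3 + 4*sqrt(3))/(2 - 6*sqrt(3))) + pi ≈ 2.2726

f''(x) = -2*sin(x) + 3*cos(x)
Second-derivative test at each critical point:
  f''(2.2726) = -3.4641 < 0 → local maximum

Critical points: x = atan((3 + 4*sqrt(3))/(2 - 6*sqrt(3))) + pi ≈ 2.2726 (local maximum)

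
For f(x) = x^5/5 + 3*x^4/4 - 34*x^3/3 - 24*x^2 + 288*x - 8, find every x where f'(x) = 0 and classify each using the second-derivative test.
f'(x) = x^4 + 3*x^3 - 34*x^2 - 48*x + 288

Solve f'(x) = 0:
  Factor: x^4 + 3*x^3 - 34*x^2 - 48*x + 288 = (x - 4)*(x - 3)*(x + 4)*(x + 6) = 0.
  ⇒ x = -6, -4, 3, 4

f''(x) = 4*x^3 + 9*x^2 - 68*x - 48
Second-derivative test at each critical point:
  f''(-6) = -180 < 0 → local maximum
  f''(-4) = 112 > 0 → local minimum
  f''(3) = -63 < 0 → local maximum
  f''(4) = 80 > 0 → local minimum

Critical points: x = -6 (local maximum); x = -4 (local minimum); x = 3 (local maximum); x = 4 (local minimum)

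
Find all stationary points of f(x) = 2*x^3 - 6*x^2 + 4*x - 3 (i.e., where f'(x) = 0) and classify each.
f'(x) = 6*x^2 - 12*x + 4

Solve f'(x) = 0:
  Factor: 6*x^2 - 12*x + 4 = 2*(3*x^2 - 6*x + 2); 3*x^2 - 6*x + 2 = 0 has no rational roots; quadratic formula: x = (6 ± √12)/6.
  ⇒ x = 1 - sqrt(3)/3 ≈ 0.4226, sqrt(3)/3 + 1 ≈ 1.5774

f''(x) = 12*x - 12
Second-derivative test at each critical point:
  f''(0.4226) = -6.9282 < 0 → local maximum
  f''(1.5774) = 6.9282 > 0 → local minimum

Critical points: x = 1 - sqrt(3)/3 ≈ 0.4226 (local maximum); x = sqrt(3)/3 + 1 ≈ 1.5774 (local minimum)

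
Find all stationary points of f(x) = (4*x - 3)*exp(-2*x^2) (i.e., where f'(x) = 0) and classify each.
f'(x) = 4*(-x*(4*x - 3) + 1)*exp(-2*x^2)

Solve f'(x) = 0:
  f'(x) = (-16*x^2 + 12*x + 4)·exp(-2*x^2) and exp(-2*x^2) > 0 for every x, so f'(x) = 0 ⇔ -16*x^2 + 12*x + 4 = 0.
  Factor: -16*x^2 + 12*x + 4 = -4*(x - 1)*(4*x + 1) = 0.
  ⇒ x = -1/4, 1

f''(x) = 4*(4*x^2*(4*x - 3) - 12*x + 3)*exp(-2*x^2)
Second-derivative test at each critical point:
  f''(-1/4) = 17.6499 > 0 → local minimum
  f''(1) = -2.7067 < 0 → local maximum

Critical points: x = -1/4 (local minimum); x = 1 (local maximum)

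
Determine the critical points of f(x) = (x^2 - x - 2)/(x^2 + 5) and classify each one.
f'(x) = (x^2 + 14*x - 5)/(x^4 + 10*x^2 + 25)

Solve f'(x) = 0:
  f'(x) = (x^2 + 14*x - 5)/(x^2 + 5)^2; the denominator is positive wherever f is defined, so f'(x) = 0 ⇔ x^2 + 14*x - 5 = 0.
  x^2 + 14*x - 5 = 0 has no rational roots; quadratic formula: x = (-14 ± √216)/2.
  ⇒ x = -3*sqrt(6) - 7 ≈ -14.3485, -7 + 3*sqrt(6) ≈ 0.3485

f''(x) = 2*(-x^3 - 21*x^2 + 15*x + 35)/(x^6 + 15*x^4 + 75*x^2 + 125)
Second-derivative test at each critical point:
  f''(-14.3485) = -3.305e-04 < 0 → local maximum
  f''(0.3485) = 0.5603 > 0 → local minimum

Critical points: x = -3*sqrt(6) - 7 ≈ -14.3485 (local maximum); x = -7 + 3*sqrt(6) ≈ 0.3485 (local minimum)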